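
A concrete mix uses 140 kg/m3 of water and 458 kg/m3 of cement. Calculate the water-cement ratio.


w/c = water / cement
w/c = 140 / 458 = 0.306

0.306


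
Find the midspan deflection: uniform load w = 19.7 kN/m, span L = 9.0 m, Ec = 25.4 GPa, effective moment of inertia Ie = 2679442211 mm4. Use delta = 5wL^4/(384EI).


Convert: L = 9.0 m = 9000 mm, Ec = 25.4 GPa = 25400 MPa
delta = 5 * 19.7 * 9000^4 / (384 * 25400 * 2679442211)
= 24.73 mm

24.73


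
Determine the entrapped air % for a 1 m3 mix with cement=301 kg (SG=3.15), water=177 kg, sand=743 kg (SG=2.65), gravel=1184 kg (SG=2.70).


Vol cement = 301 / (3.15 * 1000) = 0.095556 m3
Vol water = 177 / 1000 = 0.177 m3
Vol sand = 743 / (2.65 * 1000) = 0.280377 m3
Vol gravel = 1184 / (2.70 * 1000) = 0.438519 m3
Total solid + water volume = 0.991451 m3
Air = (1 - 0.991451) * 100 = 0.85%

0.85


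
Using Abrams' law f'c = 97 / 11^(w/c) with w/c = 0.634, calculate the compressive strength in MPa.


f'c = 97 / 11^0.634
= 97 / 4.573
= 21.21 MPa

21.21


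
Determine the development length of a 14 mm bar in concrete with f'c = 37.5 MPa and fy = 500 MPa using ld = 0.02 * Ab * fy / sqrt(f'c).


Ab = pi * 14^2 / 4 = 153.938 mm2
ld = 0.02 * 153.938 * 500 / sqrt(37.5)
= 251.4 mm

251.4


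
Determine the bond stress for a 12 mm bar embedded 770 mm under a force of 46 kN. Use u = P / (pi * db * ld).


u = P / (pi * db * ld)
= 46 * 1000 / (pi * 12 * 770)
= 1.585 MPa

1.585


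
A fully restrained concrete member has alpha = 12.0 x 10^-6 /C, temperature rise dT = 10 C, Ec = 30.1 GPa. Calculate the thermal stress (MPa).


sigma = alpha * dT * Ec
= 12.0e-6 * 10 * 30.1 * 1000
= 3.612 MPa

3.612


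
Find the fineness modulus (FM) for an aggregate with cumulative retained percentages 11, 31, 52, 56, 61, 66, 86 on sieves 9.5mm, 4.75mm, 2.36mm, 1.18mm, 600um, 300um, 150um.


FM = sum(cumulative % retained) / 100
= 363 / 100
= 3.63

3.63


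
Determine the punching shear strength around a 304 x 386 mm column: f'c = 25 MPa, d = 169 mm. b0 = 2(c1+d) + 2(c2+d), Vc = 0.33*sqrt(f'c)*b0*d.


b0 = 2*(304 + 169) + 2*(386 + 169) = 2056 mm
Vc = 0.33 * sqrt(25) * 2056 * 169 / 1000
= 573.32 kN

573.32


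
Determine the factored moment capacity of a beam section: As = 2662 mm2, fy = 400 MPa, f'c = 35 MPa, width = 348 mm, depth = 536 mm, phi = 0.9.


a = As * fy / (0.85 * f'c * b)
= 2662 * 400 / (0.85 * 35 * 348)
= 102.8494 mm
Mn = As * fy * (d - a/2) / 10^6
= 515.9758 kN-m
phi*Mn = 0.9 * 515.9758 = 464.38 kN-m

464.38


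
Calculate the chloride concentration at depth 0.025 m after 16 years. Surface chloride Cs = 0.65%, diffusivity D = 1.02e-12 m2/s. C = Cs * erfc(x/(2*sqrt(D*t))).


t_seconds = 16 * 365.25 * 24 * 3600 = 504921600.0 s
arg = 0.025 / (2 * sqrt(1.02e-12 * 504921600.0))
= 0.5508
erfc(0.5508) = 0.436
C = 0.65 * 0.436 = 0.2834%

0.2834


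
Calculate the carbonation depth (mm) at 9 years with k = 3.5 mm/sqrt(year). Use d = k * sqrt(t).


depth = k * sqrt(t)
= 3.5 * sqrt(9)
= 10.5 mm

10.5


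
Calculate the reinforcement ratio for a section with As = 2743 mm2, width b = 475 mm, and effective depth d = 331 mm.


rho = As / (b * d)
= 2743 / (475 * 331)
= 0.0174

0.0174


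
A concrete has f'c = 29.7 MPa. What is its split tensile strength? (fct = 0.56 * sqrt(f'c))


fct = 0.56 * sqrt(29.7)
= 0.56 * 5.45
= 3.052 MPa

3.052


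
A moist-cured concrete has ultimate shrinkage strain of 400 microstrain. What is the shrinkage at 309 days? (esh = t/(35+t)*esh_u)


esh(309) = 309 / (35 + 309) * 400
= 309 / 344 * 400
= 359.3 microstrain

359.3


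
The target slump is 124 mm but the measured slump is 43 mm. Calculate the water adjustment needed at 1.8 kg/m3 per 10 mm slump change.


Difference = 124 - 43 = 81 mm
Water adjustment = 81 * 1.8 / 10 = 14.6 kg/m3

14.6


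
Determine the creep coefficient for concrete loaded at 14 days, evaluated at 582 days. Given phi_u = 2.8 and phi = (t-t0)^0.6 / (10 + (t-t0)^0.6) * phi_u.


dt = 582 - 14 = 568
phi = 568^0.6 / (10 + 568^0.6) * 2.8
= 2.29

2.29


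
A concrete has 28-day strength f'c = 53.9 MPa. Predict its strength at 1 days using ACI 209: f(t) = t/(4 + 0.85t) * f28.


f(1) = 1 / (4 + 0.85 * 1) * 53.9
= 1 / 4.85 * 53.9
= 11.11 MPa

11.11


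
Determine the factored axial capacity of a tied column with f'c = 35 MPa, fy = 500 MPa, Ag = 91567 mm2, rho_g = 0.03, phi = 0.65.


Ast = rho * Ag = 0.03 * 91567 = 2747.01 mm2
phi*Pn = 0.65 * 0.80 * (0.85 * 35 * (91567 - 2747.01) + 500 * 2747.01) / 1000
= 2088.27 kN

2088.27


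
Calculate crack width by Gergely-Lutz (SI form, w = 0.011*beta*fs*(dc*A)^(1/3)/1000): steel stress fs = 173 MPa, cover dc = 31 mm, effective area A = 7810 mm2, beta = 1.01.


w = 0.011 * beta * fs * (dc * A)^(1/3) / 1000
= 0.011 * 1.01 * 173 * (31 * 7810)^(1/3) / 1000
= 0.12 mm

0.12


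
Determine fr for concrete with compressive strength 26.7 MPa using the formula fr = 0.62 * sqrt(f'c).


fr = 0.62 * sqrt(26.7)
= 3.204 MPa

3.204


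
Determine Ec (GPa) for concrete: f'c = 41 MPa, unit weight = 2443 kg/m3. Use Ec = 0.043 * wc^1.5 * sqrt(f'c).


Ec = 0.043 * 2443^1.5 * sqrt(41) / 1000
= 33.25 GPa

33.25


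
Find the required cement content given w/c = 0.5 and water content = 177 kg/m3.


Cement = water / (w/c)
= 177 / 0.5
= 354.0 kg/m3

354.0


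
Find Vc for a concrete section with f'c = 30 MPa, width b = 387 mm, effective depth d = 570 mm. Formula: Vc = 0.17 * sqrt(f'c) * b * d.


Vc = 0.17 * sqrt(30) * 387 * 570 / 1000
= 205.4 kN

205.4


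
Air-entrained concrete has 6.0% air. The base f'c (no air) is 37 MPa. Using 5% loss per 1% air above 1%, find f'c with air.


Strength loss = (6.0 - 1) * 5 = 25.0%
f'c = 37 * (1 - 25.0/100)
= 27.75 MPa

27.75


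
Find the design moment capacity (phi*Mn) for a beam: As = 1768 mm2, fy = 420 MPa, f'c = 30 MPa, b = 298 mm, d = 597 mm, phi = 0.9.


a = As * fy / (0.85 * f'c * b)
= 1768 * 420 / (0.85 * 30 * 298)
= 97.7181 mm
Mn = As * fy * (d - a/2) / 10^6
= 407.0275 kN-m
phi*Mn = 0.9 * 407.0275 = 366.32 kN-m

366.32


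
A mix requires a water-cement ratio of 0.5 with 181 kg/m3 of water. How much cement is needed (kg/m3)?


Cement = water / (w/c)
= 181 / 0.5
= 362.0 kg/m3

362.0


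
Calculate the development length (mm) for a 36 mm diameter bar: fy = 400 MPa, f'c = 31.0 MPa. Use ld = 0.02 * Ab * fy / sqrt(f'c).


Ab = pi * 36^2 / 4 = 1017.876 mm2
ld = 0.02 * 1017.876 * 400 / sqrt(31.0)
= 1462.5 mm

1462.5


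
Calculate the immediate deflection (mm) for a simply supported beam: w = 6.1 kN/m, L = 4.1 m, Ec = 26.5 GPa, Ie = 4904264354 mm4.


Convert: L = 4.1 m = 4100 mm, Ec = 26.5 GPa = 26500 MPa
delta = 5 * 6.1 * 4100^4 / (384 * 26500 * 4904264354)
= 0.17 mm

0.17


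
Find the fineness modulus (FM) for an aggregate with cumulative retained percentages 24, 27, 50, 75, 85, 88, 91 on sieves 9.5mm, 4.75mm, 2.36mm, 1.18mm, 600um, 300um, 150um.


FM = sum(cumulative % retained) / 100
= 440 / 100
= 4.4

4.4


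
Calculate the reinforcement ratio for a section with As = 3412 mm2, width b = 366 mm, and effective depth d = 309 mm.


rho = As / (b * d)
= 3412 / (366 * 309)
= 0.0302

0.0302


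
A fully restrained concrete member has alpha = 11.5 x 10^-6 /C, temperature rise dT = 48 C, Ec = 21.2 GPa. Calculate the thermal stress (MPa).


sigma = alpha * dT * Ec
= 11.5e-6 * 48 * 21.2 * 1000
= 11.702 MPa

11.702


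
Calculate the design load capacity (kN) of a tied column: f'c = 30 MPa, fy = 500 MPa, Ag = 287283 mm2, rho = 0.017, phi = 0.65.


Ast = rho * Ag = 0.017 * 287283 = 4883.811 mm2
phi*Pn = 0.65 * 0.80 * (0.85 * 30 * (287283 - 4883.811) + 500 * 4883.811) / 1000
= 5014.4 kN

5014.4


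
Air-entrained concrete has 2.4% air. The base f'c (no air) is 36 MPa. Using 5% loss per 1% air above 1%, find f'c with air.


Strength loss = (2.4 - 1) * 5 = 7.0%
f'c = 36 * (1 - 7.0/100)
= 33.48 MPa

33.48


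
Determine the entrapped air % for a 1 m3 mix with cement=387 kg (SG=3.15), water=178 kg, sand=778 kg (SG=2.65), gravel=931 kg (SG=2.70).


Vol cement = 387 / (3.15 * 1000) = 0.122857 m3
Vol water = 178 / 1000 = 0.178 m3
Vol sand = 778 / (2.65 * 1000) = 0.293585 m3
Vol gravel = 931 / (2.70 * 1000) = 0.344815 m3
Total solid + water volume = 0.939257 m3
Air = (1 - 0.939257) * 100 = 6.07%

6.07


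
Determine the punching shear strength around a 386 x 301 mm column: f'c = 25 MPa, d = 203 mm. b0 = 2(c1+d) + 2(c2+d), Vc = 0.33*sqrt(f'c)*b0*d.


b0 = 2*(386 + 203) + 2*(301 + 203) = 2186 mm
Vc = 0.33 * sqrt(25) * 2186 * 203 / 1000
= 732.2 kN

732.2


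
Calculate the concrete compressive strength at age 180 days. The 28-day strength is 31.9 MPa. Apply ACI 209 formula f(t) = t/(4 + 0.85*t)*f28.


f(180) = 180 / (4 + 0.85 * 180) * 31.9
= 180 / 157.0 * 31.9
= 36.57 MPa

36.57


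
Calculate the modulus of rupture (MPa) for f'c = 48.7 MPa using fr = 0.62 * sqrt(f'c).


fr = 0.62 * sqrt(48.7)
= 4.327 MPa

4.327


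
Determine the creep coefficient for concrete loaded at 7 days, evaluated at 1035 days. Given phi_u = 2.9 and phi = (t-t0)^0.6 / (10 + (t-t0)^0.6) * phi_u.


dt = 1035 - 7 = 1028
phi = 1028^0.6 / (10 + 1028^0.6) * 2.9
= 2.509

2.509


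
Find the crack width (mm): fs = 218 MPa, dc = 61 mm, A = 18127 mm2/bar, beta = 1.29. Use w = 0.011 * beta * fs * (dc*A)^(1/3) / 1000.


w = 0.011 * beta * fs * (dc * A)^(1/3) / 1000
= 0.011 * 1.29 * 218 * (61 * 18127)^(1/3) / 1000
= 0.32 mm

0.32


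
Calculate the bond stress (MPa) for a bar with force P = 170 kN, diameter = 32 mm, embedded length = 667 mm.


u = P / (pi * db * ld)
= 170 * 1000 / (pi * 32 * 667)
= 2.535 MPa

2.535


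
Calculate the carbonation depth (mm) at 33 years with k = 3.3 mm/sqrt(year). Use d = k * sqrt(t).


depth = k * sqrt(t)
= 3.3 * sqrt(33)
= 18.96 mm

18.96


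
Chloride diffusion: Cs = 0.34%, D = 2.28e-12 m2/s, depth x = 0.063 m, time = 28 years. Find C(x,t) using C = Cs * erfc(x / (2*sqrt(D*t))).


t_seconds = 28 * 365.25 * 24 * 3600 = 883612800.0 s
arg = 0.063 / (2 * sqrt(2.28e-12 * 883612800.0))
= 0.7018
erfc(0.7018) = 0.321
C = 0.34 * 0.321 = 0.1091%

0.1091


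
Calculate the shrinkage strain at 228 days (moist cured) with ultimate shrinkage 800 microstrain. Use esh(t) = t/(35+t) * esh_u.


esh(228) = 228 / (35 + 228) * 800
= 228 / 263 * 800
= 693.5 microstrain

693.5


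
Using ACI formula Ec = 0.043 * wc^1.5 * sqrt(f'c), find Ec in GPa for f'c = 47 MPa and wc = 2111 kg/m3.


Ec = 0.043 * 2111^1.5 * sqrt(47) / 1000
= 28.59 GPa

28.59


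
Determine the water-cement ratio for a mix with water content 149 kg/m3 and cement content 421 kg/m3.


w/c = water / cement
w/c = 149 / 421 = 0.354

0.354


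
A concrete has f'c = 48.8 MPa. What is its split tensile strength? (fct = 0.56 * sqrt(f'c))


fct = 0.56 * sqrt(48.8)
= 0.56 * 6.986
= 3.912 MPa

3.912


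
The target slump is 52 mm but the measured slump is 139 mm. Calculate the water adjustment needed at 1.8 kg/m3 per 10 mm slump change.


Difference = 52 - 139 = -87 mm
Water adjustment = -87 * 1.8 / 10 = -15.7 kg/m3

-15.7


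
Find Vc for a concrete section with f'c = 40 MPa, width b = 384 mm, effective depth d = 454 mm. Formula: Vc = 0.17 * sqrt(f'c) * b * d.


Vc = 0.17 * sqrt(40) * 384 * 454 / 1000
= 187.44 kN

187.44


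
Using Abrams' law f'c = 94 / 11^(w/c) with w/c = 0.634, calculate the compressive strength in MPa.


f'c = 94 / 11^0.634
= 94 / 4.573
= 20.55 MPa

20.55


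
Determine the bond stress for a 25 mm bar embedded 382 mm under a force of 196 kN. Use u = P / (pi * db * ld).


u = P / (pi * db * ld)
= 196 * 1000 / (pi * 25 * 382)
= 6.533 MPa

6.533


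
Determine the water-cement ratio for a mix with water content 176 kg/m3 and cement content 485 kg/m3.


w/c = water / cement
w/c = 176 / 485 = 0.363

0.363


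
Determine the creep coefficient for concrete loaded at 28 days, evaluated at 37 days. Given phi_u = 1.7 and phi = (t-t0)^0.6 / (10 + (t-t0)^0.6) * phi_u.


dt = 37 - 28 = 9
phi = 9^0.6 / (10 + 9^0.6) * 1.7
= 0.462

0.462


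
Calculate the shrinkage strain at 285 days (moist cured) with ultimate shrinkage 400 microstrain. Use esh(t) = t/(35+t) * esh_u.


esh(285) = 285 / (35 + 285) * 400
= 285 / 320 * 400
= 356.2 microstrain

356.2


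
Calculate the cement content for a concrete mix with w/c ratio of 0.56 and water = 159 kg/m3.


Cement = water / (w/c)
= 159 / 0.56
= 283.9 kg/m3

283.9


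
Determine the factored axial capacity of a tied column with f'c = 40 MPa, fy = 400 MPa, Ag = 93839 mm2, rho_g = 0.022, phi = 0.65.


Ast = rho * Ag = 0.022 * 93839 = 2064.458 mm2
phi*Pn = 0.65 * 0.80 * (0.85 * 40 * (93839 - 2064.458) + 400 * 2064.458) / 1000
= 2051.98 kN

2051.98


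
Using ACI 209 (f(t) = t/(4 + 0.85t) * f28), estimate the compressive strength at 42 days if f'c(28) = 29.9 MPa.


f(42) = 42 / (4 + 0.85 * 42) * 29.9
= 42 / 39.7 * 29.9
= 31.63 MPa

31.63


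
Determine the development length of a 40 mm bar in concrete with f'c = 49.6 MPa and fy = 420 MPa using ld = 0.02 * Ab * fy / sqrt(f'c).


Ab = pi * 40^2 / 4 = 1256.637 mm2
ld = 0.02 * 1256.637 * 420 / sqrt(49.6)
= 1498.8 mm

1498.8


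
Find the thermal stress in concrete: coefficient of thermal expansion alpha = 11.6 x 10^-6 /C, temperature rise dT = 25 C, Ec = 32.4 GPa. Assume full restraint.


sigma = alpha * dT * Ec
= 11.6e-6 * 25 * 32.4 * 1000
= 9.396 MPa

9.396


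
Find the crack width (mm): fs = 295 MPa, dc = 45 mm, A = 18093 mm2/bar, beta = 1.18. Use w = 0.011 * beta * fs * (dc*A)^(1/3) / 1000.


w = 0.011 * beta * fs * (dc * A)^(1/3) / 1000
= 0.011 * 1.18 * 295 * (45 * 18093)^(1/3) / 1000
= 0.358 mm

0.358


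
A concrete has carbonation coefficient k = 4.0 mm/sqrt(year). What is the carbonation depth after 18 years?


depth = k * sqrt(t)
= 4.0 * sqrt(18)
= 16.97 mm

16.97


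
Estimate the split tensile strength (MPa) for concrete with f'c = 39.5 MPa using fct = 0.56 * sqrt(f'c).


fct = 0.56 * sqrt(39.5)
= 0.56 * 6.285
= 3.52 MPa

3.52


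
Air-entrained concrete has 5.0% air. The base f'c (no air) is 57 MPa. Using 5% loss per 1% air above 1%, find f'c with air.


Strength loss = (5.0 - 1) * 5 = 20.0%
f'c = 57 * (1 - 20.0/100)
= 45.6 MPa

45.6


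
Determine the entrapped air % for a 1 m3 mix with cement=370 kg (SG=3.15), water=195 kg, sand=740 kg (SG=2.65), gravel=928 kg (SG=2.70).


Vol cement = 370 / (3.15 * 1000) = 0.11746 m3
Vol water = 195 / 1000 = 0.195 m3
Vol sand = 740 / (2.65 * 1000) = 0.279245 m3
Vol gravel = 928 / (2.70 * 1000) = 0.343704 m3
Total solid + water volume = 0.935409 m3
Air = (1 - 0.935409) * 100 = 6.46%

6.46


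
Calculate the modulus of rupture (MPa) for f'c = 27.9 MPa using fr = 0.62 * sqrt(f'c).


fr = 0.62 * sqrt(27.9)
= 3.275 MPa

3.275


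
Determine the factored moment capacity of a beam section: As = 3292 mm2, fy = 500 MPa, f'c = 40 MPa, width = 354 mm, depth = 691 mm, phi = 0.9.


a = As * fy / (0.85 * f'c * b)
= 3292 * 500 / (0.85 * 40 * 354)
= 136.7564 mm
Mn = As * fy * (d - a/2) / 10^6
= 1024.8355 kN-m
phi*Mn = 0.9 * 1024.8355 = 922.35 kN-m

922.35


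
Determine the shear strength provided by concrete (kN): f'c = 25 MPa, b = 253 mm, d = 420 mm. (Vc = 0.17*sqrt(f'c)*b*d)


Vc = 0.17 * sqrt(25) * 253 * 420 / 1000
= 90.32 kN

90.32


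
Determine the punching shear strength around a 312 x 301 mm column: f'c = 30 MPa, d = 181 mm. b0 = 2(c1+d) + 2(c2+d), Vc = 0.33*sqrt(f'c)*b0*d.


b0 = 2*(312 + 181) + 2*(301 + 181) = 1950 mm
Vc = 0.33 * sqrt(30) * 1950 * 181 / 1000
= 637.95 kN

637.95


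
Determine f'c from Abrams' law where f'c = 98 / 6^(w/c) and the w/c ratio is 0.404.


f'c = 98 / 6^0.404
= 98 / 2.062
= 47.52 MPa

47.52


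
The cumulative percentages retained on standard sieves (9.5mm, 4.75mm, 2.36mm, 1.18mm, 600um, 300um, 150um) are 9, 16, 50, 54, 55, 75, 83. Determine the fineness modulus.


FM = sum(cumulative % retained) / 100
= 342 / 100
= 3.42

3.42


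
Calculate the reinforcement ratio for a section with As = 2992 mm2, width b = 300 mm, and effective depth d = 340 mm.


rho = As / (b * d)
= 2992 / (300 * 340)
= 0.0293

0.0293


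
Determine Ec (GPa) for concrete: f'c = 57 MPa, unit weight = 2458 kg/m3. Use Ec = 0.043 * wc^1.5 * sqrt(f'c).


Ec = 0.043 * 2458^1.5 * sqrt(57) / 1000
= 39.56 GPa

39.56


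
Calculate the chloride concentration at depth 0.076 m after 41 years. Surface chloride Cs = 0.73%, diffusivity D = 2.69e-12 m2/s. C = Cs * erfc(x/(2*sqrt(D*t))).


t_seconds = 41 * 365.25 * 24 * 3600 = 1293861600.0 s
arg = 0.076 / (2 * sqrt(2.69e-12 * 1293861600.0))
= 0.6441
erfc(0.6441) = 0.3623
C = 0.73 * 0.3623 = 0.2645%

0.2645


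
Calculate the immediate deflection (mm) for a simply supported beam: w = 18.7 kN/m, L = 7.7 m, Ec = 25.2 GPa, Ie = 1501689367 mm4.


Convert: L = 7.7 m = 7700 mm, Ec = 25.2 GPa = 25200 MPa
delta = 5 * 18.7 * 7700^4 / (384 * 25200 * 1501689367)
= 22.62 mm

22.62


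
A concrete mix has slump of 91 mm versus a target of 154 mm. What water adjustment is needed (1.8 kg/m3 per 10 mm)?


Difference = 154 - 91 = 63 mm
Water adjustment = 63 * 1.8 / 10 = 11.3 kg/m3

11.3


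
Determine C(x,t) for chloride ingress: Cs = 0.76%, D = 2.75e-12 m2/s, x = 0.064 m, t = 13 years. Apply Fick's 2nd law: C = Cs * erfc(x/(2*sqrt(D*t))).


t_seconds = 13 * 365.25 * 24 * 3600 = 410248800.0 s
arg = 0.064 / (2 * sqrt(2.75e-12 * 410248800.0))
= 0.9527
erfc(0.9527) = 0.1779
C = 0.76 * 0.1779 = 0.1352%

0.1352


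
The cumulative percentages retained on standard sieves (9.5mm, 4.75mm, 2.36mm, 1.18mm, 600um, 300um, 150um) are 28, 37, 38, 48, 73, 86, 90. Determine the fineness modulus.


FM = sum(cumulative % retained) / 100
= 400 / 100
= 4.0

4.0


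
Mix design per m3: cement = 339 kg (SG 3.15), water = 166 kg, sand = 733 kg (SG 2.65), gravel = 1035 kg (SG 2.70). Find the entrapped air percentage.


Vol cement = 339 / (3.15 * 1000) = 0.107619 m3
Vol water = 166 / 1000 = 0.166 m3
Vol sand = 733 / (2.65 * 1000) = 0.276604 m3
Vol gravel = 1035 / (2.70 * 1000) = 0.383333 m3
Total solid + water volume = 0.933556 m3
Air = (1 - 0.933556) * 100 = 6.64%

6.64


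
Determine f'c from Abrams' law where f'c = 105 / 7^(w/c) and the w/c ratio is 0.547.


f'c = 105 / 7^0.547
= 105 / 2.899
= 36.22 MPa

36.22


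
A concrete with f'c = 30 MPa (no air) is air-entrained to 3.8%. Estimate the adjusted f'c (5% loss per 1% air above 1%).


Strength loss = (3.8 - 1) * 5 = 14.0%
f'c = 30 * (1 - 14.0/100)
= 25.8 MPa

25.8


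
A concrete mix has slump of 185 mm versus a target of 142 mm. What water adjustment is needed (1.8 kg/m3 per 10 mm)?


Difference = 142 - 185 = -43 mm
Water adjustment = -43 * 1.8 / 10 = -7.7 kg/m3

-7.7


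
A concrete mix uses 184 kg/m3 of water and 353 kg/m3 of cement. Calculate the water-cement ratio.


w/c = water / cement
w/c = 184 / 353 = 0.521

0.521


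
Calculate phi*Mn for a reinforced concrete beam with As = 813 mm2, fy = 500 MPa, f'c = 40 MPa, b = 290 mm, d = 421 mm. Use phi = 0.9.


a = As * fy / (0.85 * f'c * b)
= 813 * 500 / (0.85 * 40 * 290)
= 41.2272 mm
Mn = As * fy * (d - a/2) / 10^6
= 162.7571 kN-m
phi*Mn = 0.9 * 162.7571 = 146.48 kN-m

146.48


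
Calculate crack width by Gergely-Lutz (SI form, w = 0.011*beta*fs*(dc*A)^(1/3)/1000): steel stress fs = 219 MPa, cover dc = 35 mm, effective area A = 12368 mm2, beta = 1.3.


w = 0.011 * beta * fs * (dc * A)^(1/3) / 1000
= 0.011 * 1.3 * 219 * (35 * 12368)^(1/3) / 1000
= 0.237 mm

0.237


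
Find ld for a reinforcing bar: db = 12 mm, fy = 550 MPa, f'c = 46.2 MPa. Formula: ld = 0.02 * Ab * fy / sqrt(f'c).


Ab = pi * 12^2 / 4 = 113.097 mm2
ld = 0.02 * 113.097 * 550 / sqrt(46.2)
= 183.0 mm

183.0


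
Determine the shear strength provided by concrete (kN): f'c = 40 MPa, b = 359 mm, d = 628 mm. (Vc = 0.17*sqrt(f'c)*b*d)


Vc = 0.17 * sqrt(40) * 359 * 628 / 1000
= 242.4 kN

242.4


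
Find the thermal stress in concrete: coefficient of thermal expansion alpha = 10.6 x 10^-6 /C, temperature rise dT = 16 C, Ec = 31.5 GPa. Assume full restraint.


sigma = alpha * dT * Ec
= 10.6e-6 * 16 * 31.5 * 1000
= 5.342 MPa

5.342


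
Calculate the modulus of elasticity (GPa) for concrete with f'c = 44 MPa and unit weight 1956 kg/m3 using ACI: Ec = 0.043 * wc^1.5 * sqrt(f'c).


Ec = 0.043 * 1956^1.5 * sqrt(44) / 1000
= 24.67 GPa

24.67


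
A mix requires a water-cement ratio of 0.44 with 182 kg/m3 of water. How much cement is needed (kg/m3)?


Cement = water / (w/c)
= 182 / 0.44
= 413.6 kg/m3

413.6


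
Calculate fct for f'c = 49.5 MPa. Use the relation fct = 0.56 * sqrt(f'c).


fct = 0.56 * sqrt(49.5)
= 0.56 * 7.036
= 3.94 MPa

3.94


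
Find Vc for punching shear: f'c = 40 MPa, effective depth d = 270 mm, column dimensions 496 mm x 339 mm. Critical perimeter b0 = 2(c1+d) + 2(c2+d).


b0 = 2*(496 + 270) + 2*(339 + 270) = 2750 mm
Vc = 0.33 * sqrt(40) * 2750 * 270 / 1000
= 1549.67 kN

1549.67


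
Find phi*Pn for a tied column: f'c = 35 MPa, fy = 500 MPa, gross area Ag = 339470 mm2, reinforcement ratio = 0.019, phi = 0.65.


Ast = rho * Ag = 0.019 * 339470 = 6449.93 mm2
phi*Pn = 0.65 * 0.80 * (0.85 * 35 * (339470 - 6449.93) + 500 * 6449.93) / 1000
= 6828.8 kN

6828.8


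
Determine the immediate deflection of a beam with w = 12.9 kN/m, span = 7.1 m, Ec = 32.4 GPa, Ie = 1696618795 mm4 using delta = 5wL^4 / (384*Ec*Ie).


Convert: L = 7.1 m = 7100 mm, Ec = 32.4 GPa = 32400 MPa
delta = 5 * 12.9 * 7100^4 / (384 * 32400 * 1696618795)
= 7.76 mm

7.76


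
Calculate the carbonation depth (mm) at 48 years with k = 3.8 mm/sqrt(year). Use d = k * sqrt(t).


depth = k * sqrt(t)
= 3.8 * sqrt(48)
= 26.33 mm

26.33


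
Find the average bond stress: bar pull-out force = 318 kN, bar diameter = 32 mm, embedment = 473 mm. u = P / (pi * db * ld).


u = P / (pi * db * ld)
= 318 * 1000 / (pi * 32 * 473)
= 6.688 MPa

6.688


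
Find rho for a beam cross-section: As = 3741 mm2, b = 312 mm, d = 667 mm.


rho = As / (b * d)
= 3741 / (312 * 667)
= 0.018

0.018


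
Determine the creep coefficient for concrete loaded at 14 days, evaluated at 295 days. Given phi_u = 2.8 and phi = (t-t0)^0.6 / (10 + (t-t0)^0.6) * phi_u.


dt = 295 - 14 = 281
phi = 281^0.6 / (10 + 281^0.6) * 2.8
= 2.09

2.09


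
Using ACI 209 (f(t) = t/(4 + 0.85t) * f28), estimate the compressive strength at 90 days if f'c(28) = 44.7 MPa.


f(90) = 90 / (4 + 0.85 * 90) * 44.7
= 90 / 80.5 * 44.7
= 49.98 MPa

49.98


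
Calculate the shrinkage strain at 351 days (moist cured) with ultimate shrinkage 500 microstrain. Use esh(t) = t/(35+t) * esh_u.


esh(351) = 351 / (35 + 351) * 500
= 351 / 386 * 500
= 454.7 microstrain

454.7


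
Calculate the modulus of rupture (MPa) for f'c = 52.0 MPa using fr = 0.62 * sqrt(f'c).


fr = 0.62 * sqrt(52.0)
= 4.471 MPa

4.471


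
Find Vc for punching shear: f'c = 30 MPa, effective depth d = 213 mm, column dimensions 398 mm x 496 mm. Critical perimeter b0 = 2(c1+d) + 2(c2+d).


b0 = 2*(398 + 213) + 2*(496 + 213) = 2640 mm
Vc = 0.33 * sqrt(30) * 2640 * 213 / 1000
= 1016.38 kN

1016.38


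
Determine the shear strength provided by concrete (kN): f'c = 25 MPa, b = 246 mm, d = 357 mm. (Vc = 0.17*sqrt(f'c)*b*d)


Vc = 0.17 * sqrt(25) * 246 * 357 / 1000
= 74.65 kN

74.65


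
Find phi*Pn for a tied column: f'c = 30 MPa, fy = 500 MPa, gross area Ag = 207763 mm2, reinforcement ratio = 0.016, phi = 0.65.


Ast = rho * Ag = 0.016 * 207763 = 3324.208 mm2
phi*Pn = 0.65 * 0.80 * (0.85 * 30 * (207763 - 3324.208) + 500 * 3324.208) / 1000
= 3575.15 kN

3575.15


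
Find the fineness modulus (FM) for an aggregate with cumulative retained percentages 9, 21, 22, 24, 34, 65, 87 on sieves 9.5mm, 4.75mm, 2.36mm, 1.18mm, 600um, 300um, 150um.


FM = sum(cumulative % retained) / 100
= 262 / 100
= 2.62

2.62


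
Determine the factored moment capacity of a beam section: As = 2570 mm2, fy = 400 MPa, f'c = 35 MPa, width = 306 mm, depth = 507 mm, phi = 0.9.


a = As * fy / (0.85 * f'c * b)
= 2570 * 400 / (0.85 * 35 * 306)
= 112.9236 mm
Mn = As * fy * (d - a/2) / 10^6
= 463.1533 kN-m
phi*Mn = 0.9 * 463.1533 = 416.84 kN-m

416.84


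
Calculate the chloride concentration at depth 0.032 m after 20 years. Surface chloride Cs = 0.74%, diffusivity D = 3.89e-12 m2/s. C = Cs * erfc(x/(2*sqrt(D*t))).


t_seconds = 20 * 365.25 * 24 * 3600 = 631152000.0 s
arg = 0.032 / (2 * sqrt(3.89e-12 * 631152000.0))
= 0.3229
erfc(0.3229) = 0.6479
C = 0.74 * 0.6479 = 0.4795%

0.4795


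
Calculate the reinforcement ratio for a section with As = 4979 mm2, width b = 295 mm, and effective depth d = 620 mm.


rho = As / (b * d)
= 4979 / (295 * 620)
= 0.0272

0.0272


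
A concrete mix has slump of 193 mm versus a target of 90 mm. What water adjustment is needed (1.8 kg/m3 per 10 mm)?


Difference = 90 - 193 = -103 mm
Water adjustment = -103 * 1.8 / 10 = -18.5 kg/m3

-18.5


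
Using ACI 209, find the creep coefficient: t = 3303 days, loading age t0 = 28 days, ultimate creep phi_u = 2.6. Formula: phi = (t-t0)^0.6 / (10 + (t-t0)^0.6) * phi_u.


dt = 3303 - 28 = 3275
phi = 3275^0.6 / (10 + 3275^0.6) * 2.6
= 2.412

2.412


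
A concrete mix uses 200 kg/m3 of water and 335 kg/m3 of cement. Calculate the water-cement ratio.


w/c = water / cement
w/c = 200 / 335 = 0.597

0.597


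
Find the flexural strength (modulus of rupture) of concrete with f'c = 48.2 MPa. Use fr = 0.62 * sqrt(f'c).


fr = 0.62 * sqrt(48.2)
= 4.304 MPa

4.304


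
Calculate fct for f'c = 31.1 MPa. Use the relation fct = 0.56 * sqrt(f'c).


fct = 0.56 * sqrt(31.1)
= 0.56 * 5.577
= 3.123 MPa

3.123


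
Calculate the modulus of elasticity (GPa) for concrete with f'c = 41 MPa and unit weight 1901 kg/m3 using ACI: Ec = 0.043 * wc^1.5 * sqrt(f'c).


Ec = 0.043 * 1901^1.5 * sqrt(41) / 1000
= 22.82 GPa

22.82


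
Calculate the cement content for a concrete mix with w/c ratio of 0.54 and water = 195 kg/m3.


Cement = water / (w/c)
= 195 / 0.54
= 361.1 kg/m3

361.1


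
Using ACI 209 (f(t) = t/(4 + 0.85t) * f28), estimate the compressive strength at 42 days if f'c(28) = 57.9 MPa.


f(42) = 42 / (4 + 0.85 * 42) * 57.9
= 42 / 39.7 * 57.9
= 61.25 MPa

61.25


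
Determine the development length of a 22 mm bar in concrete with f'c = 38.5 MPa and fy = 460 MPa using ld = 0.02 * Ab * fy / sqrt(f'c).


Ab = pi * 22^2 / 4 = 380.133 mm2
ld = 0.02 * 380.133 * 460 / sqrt(38.5)
= 563.6 mm

563.6


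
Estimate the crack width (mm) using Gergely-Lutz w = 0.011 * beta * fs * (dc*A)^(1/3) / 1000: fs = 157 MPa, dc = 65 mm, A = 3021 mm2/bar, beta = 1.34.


w = 0.011 * beta * fs * (dc * A)^(1/3) / 1000
= 0.011 * 1.34 * 157 * (65 * 3021)^(1/3) / 1000
= 0.135 mm

0.135


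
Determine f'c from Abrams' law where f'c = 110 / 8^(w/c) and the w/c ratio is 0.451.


f'c = 110 / 8^0.451
= 110 / 2.554
= 43.06 MPa

43.06


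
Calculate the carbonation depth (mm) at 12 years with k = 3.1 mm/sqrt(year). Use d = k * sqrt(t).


depth = k * sqrt(t)
= 3.1 * sqrt(12)
= 10.74 mm

10.74


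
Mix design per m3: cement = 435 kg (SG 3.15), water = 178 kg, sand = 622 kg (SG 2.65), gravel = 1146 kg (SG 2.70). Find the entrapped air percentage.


Vol cement = 435 / (3.15 * 1000) = 0.138095 m3
Vol water = 178 / 1000 = 0.178 m3
Vol sand = 622 / (2.65 * 1000) = 0.234717 m3
Vol gravel = 1146 / (2.70 * 1000) = 0.424444 m3
Total solid + water volume = 0.975257 m3
Air = (1 - 0.975257) * 100 = 2.47%

2.47


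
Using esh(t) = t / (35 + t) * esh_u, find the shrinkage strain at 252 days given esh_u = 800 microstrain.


esh(252) = 252 / (35 + 252) * 800
= 252 / 287 * 800
= 702.4 microstrain

702.4


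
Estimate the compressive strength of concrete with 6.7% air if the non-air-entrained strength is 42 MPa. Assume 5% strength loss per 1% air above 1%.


Strength loss = (6.7 - 1) * 5 = 28.5%
f'c = 42 * (1 - 28.5/100)
= 30.03 MPa

30.03


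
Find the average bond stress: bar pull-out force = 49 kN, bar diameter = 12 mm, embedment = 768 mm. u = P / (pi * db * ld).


u = P / (pi * db * ld)
= 49 * 1000 / (pi * 12 * 768)
= 1.692 MPa

1.692


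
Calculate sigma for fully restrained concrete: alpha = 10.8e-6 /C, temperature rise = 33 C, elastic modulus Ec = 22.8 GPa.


sigma = alpha * dT * Ec
= 10.8e-6 * 33 * 22.8 * 1000
= 8.126 MPa

8.126


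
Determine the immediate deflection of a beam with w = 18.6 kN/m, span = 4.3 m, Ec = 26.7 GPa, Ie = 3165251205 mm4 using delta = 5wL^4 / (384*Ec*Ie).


Convert: L = 4.3 m = 4300 mm, Ec = 26.7 GPa = 26700 MPa
delta = 5 * 18.6 * 4300^4 / (384 * 26700 * 3165251205)
= 0.98 mm

0.98


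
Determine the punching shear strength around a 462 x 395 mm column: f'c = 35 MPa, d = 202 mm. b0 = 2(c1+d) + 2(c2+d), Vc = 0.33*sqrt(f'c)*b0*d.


b0 = 2*(462 + 202) + 2*(395 + 202) = 2522 mm
Vc = 0.33 * sqrt(35) * 2522 * 202 / 1000
= 994.59 kN

994.59


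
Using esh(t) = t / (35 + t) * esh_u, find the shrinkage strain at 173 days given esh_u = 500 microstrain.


esh(173) = 173 / (35 + 173) * 500
= 173 / 208 * 500
= 415.9 microstrain

415.9


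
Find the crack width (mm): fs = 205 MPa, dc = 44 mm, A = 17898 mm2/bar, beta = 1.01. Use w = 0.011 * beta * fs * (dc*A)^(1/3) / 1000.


w = 0.011 * beta * fs * (dc * A)^(1/3) / 1000
= 0.011 * 1.01 * 205 * (44 * 17898)^(1/3) / 1000
= 0.21 mm

0.21


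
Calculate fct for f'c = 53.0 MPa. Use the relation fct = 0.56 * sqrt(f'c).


fct = 0.56 * sqrt(53.0)
= 0.56 * 7.28
= 4.077 MPa

4.077


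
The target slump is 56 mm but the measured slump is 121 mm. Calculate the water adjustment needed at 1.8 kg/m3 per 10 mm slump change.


Difference = 56 - 121 = -65 mm
Water adjustment = -65 * 1.8 / 10 = -11.7 kg/m3

-11.7


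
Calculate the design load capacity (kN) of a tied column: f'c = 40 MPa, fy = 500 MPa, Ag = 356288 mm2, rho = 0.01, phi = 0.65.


Ast = rho * Ag = 0.01 * 356288 = 3562.88 mm2
phi*Pn = 0.65 * 0.80 * (0.85 * 40 * (356288 - 3562.88) + 500 * 3562.88) / 1000
= 7162.53 kN

7162.53


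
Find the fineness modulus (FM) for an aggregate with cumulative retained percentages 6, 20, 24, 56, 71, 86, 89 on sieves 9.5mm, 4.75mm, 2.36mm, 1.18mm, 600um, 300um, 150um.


FM = sum(cumulative % retained) / 100
= 352 / 100
= 3.52

3.52


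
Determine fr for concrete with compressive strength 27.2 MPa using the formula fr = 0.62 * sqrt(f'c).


fr = 0.62 * sqrt(27.2)
= 3.234 MPa

3.234


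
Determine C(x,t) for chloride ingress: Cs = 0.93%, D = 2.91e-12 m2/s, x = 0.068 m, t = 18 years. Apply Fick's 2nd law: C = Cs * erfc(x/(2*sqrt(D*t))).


t_seconds = 18 * 365.25 * 24 * 3600 = 568036800.0 s
arg = 0.068 / (2 * sqrt(2.91e-12 * 568036800.0))
= 0.8363
erfc(0.8363) = 0.2369
C = 0.93 * 0.2369 = 0.2204%

0.2204


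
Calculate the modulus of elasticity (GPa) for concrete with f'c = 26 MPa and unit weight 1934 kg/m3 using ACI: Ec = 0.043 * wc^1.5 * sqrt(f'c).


Ec = 0.043 * 1934^1.5 * sqrt(26) / 1000
= 18.65 GPa

18.65


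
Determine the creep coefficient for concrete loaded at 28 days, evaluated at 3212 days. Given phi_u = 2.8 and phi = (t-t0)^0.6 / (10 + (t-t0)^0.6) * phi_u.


dt = 3212 - 28 = 3184
phi = 3184^0.6 / (10 + 3184^0.6) * 2.8
= 2.595

2.595


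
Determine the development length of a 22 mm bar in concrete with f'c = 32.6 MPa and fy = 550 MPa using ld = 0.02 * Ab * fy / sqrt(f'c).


Ab = pi * 22^2 / 4 = 380.133 mm2
ld = 0.02 * 380.133 * 550 / sqrt(32.6)
= 732.4 mm

732.4


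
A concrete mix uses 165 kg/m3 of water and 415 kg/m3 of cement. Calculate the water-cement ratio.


w/c = water / cement
w/c = 165 / 415 = 0.398

0.398


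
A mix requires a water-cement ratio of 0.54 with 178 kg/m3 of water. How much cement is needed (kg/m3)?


Cement = water / (w/c)
= 178 / 0.54
= 329.6 kg/m3

329.6


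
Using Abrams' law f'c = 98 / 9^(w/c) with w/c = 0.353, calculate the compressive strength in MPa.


f'c = 98 / 9^0.353
= 98 / 2.172
= 45.12 MPa

45.12


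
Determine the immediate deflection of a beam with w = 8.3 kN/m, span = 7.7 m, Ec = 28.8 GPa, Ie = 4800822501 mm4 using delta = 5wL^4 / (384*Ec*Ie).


Convert: L = 7.7 m = 7700 mm, Ec = 28.8 GPa = 28800 MPa
delta = 5 * 8.3 * 7700^4 / (384 * 28800 * 4800822501)
= 2.75 mm

2.75


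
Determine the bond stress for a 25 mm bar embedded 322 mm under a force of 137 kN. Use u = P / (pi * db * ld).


u = P / (pi * db * ld)
= 137 * 1000 / (pi * 25 * 322)
= 5.417 MPa

5.417


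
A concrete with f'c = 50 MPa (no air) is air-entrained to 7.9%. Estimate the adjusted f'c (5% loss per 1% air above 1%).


Strength loss = (7.9 - 1) * 5 = 34.5%
f'c = 50 * (1 - 34.5/100)
= 32.75 MPa

32.75


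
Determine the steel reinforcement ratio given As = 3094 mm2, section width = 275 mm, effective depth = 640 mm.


rho = As / (b * d)
= 3094 / (275 * 640)
= 0.0176

0.0176


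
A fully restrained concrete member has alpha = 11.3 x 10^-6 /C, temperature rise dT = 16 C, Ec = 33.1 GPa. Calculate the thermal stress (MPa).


sigma = alpha * dT * Ec
= 11.3e-6 * 16 * 33.1 * 1000
= 5.984 MPa

5.984


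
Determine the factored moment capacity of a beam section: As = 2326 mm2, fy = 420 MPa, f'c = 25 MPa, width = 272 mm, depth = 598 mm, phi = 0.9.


a = As * fy / (0.85 * f'c * b)
= 2326 * 420 / (0.85 * 25 * 272)
= 169.0173 mm
Mn = As * fy * (d - a/2) / 10^6
= 501.64 kN-m
phi*Mn = 0.9 * 501.64 = 451.48 kN-m

451.48


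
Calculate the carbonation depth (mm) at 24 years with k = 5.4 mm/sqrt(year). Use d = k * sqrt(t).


depth = k * sqrt(t)
= 5.4 * sqrt(24)
= 26.45 mm

26.45


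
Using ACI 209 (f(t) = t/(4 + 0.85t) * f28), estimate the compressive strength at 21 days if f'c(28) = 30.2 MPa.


f(21) = 21 / (4 + 0.85 * 21) * 30.2
= 21 / 21.85 * 30.2
= 29.03 MPa

29.03


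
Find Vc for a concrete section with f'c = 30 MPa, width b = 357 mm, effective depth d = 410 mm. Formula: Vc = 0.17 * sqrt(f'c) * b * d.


Vc = 0.17 * sqrt(30) * 357 * 410 / 1000
= 136.29 kN

136.29


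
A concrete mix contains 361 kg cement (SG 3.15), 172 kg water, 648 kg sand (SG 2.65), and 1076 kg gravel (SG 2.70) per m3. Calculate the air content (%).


Vol cement = 361 / (3.15 * 1000) = 0.114603 m3
Vol water = 172 / 1000 = 0.172 m3
Vol sand = 648 / (2.65 * 1000) = 0.244528 m3
Vol gravel = 1076 / (2.70 * 1000) = 0.398519 m3
Total solid + water volume = 0.92965 m3
Air = (1 - 0.92965) * 100 = 7.04%

7.04


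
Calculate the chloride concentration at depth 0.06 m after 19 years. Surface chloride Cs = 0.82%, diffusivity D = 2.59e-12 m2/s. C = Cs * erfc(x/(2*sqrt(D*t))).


t_seconds = 19 * 365.25 * 24 * 3600 = 599594400.0 s
arg = 0.06 / (2 * sqrt(2.59e-12 * 599594400.0))
= 0.7613
erfc(0.7613) = 0.2817
C = 0.82 * 0.2817 = 0.231%

0.231


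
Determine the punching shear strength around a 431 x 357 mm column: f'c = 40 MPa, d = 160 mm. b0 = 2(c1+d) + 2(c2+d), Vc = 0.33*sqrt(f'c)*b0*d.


b0 = 2*(431 + 160) + 2*(357 + 160) = 2216 mm
Vc = 0.33 * sqrt(40) * 2216 * 160 / 1000
= 740.0 kN

740.0


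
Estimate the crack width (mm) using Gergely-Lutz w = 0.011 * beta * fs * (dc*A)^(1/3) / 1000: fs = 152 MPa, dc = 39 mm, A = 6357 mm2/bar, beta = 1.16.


w = 0.011 * beta * fs * (dc * A)^(1/3) / 1000
= 0.011 * 1.16 * 152 * (39 * 6357)^(1/3) / 1000
= 0.122 mm

0.122


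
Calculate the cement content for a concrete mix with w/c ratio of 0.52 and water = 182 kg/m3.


Cement = water / (w/c)
= 182 / 0.52
= 350.0 kg/m3

350.0


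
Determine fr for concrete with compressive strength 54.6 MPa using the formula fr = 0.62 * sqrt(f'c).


fr = 0.62 * sqrt(54.6)
= 4.581 MPa

4.581


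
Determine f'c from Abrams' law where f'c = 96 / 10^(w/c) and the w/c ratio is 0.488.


f'c = 96 / 10^0.488
= 96 / 3.076
= 31.21 MPa

31.21


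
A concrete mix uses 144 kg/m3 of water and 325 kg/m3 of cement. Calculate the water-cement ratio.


w/c = water / cement
w/c = 144 / 325 = 0.443

0.443


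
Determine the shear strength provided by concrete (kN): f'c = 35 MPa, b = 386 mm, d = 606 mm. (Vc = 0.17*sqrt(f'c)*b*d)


Vc = 0.17 * sqrt(35) * 386 * 606 / 1000
= 235.26 kN

235.26


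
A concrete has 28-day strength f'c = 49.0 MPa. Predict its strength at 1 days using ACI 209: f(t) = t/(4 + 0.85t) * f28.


f(1) = 1 / (4 + 0.85 * 1) * 49.0
= 1 / 4.85 * 49.0
= 10.1 MPa

10.1


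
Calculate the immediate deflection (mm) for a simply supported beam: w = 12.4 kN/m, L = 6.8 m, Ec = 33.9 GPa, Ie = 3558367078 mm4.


Convert: L = 6.8 m = 6800 mm, Ec = 33.9 GPa = 33900 MPa
delta = 5 * 12.4 * 6800^4 / (384 * 33900 * 3558367078)
= 2.86 mm

2.86


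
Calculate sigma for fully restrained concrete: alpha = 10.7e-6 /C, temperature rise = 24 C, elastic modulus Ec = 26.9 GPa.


sigma = alpha * dT * Ec
= 10.7e-6 * 24 * 26.9 * 1000
= 6.908 MPa

6.908


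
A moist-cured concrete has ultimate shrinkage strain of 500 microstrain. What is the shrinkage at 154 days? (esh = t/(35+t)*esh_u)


esh(154) = 154 / (35 + 154) * 500
= 154 / 189 * 500
= 407.4 microstrain

407.4


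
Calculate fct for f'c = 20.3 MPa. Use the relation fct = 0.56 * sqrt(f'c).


fct = 0.56 * sqrt(20.3)
= 0.56 * 4.506
= 2.523 MPa

2.523


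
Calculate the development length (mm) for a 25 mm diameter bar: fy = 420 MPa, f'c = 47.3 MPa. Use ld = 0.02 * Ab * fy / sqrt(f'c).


Ab = pi * 25^2 / 4 = 490.874 mm2
ld = 0.02 * 490.874 * 420 / sqrt(47.3)
= 599.5 mm

599.5


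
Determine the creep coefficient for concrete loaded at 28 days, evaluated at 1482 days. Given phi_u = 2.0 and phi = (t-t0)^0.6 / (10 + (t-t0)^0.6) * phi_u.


dt = 1482 - 28 = 1454
phi = 1454^0.6 / (10 + 1454^0.6) * 2.0
= 1.775

1.775


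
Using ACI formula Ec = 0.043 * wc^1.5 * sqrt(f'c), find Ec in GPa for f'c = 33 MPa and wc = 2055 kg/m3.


Ec = 0.043 * 2055^1.5 * sqrt(33) / 1000
= 23.01 GPa

23.01


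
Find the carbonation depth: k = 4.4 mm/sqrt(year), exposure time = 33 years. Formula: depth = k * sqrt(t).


depth = k * sqrt(t)
= 4.4 * sqrt(33)
= 25.28 mm

25.28


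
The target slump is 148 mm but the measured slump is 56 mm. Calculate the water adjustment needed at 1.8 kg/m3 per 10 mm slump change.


Difference = 148 - 56 = 92 mm
Water adjustment = 92 * 1.8 / 10 = 16.6 kg/m3

16.6


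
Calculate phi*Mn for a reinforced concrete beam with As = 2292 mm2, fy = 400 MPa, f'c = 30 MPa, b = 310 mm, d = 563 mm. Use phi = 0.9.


a = As * fy / (0.85 * f'c * b)
= 2292 * 400 / (0.85 * 30 * 310)
= 115.9772 mm
Mn = As * fy * (d - a/2) / 10^6
= 462.9944 kN-m
phi*Mn = 0.9 * 462.9944 = 416.69 kN-m

416.69


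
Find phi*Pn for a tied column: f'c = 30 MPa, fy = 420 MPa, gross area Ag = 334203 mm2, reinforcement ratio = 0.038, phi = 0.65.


Ast = rho * Ag = 0.038 * 334203 = 12699.714 mm2
phi*Pn = 0.65 * 0.80 * (0.85 * 30 * (334203 - 12699.714) + 420 * 12699.714) / 1000
= 7036.75 kN

7036.75


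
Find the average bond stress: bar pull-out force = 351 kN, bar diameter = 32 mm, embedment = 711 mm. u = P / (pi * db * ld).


u = P / (pi * db * ld)
= 351 * 1000 / (pi * 32 * 711)
= 4.911 MPa

4.911


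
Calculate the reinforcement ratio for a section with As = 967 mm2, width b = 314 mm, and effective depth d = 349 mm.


rho = As / (b * d)
= 967 / (314 * 349)
= 0.0088

0.0088


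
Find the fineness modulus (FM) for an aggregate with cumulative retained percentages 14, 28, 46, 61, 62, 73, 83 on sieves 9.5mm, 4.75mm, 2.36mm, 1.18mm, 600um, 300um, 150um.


FM = sum(cumulative % retained) / 100
= 367 / 100
= 3.67

3.67


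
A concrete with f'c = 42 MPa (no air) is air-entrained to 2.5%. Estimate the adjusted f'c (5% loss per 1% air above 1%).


Strength loss = (2.5 - 1) * 5 = 7.5%
f'c = 42 * (1 - 7.5/100)
= 38.85 MPa

38.85
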